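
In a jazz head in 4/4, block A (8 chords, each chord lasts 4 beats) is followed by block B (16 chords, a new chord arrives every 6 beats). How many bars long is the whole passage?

A: 8 × 4 = 32 beats = 8 bars.
B: 16 × 6 = 96 beats = 24 bars.
Total: 8 + 24 = 32 bars.

32 bars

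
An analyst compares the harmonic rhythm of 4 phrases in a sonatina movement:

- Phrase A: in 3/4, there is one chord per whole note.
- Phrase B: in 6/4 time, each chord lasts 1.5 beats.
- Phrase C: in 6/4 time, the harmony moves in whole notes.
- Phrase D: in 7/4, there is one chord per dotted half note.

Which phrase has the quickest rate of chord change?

A: 3/4 = 0.75 chords/bar.
B: 6/1.5 = 4 chords/bar.
C: 6/4 = 1.5 chords/bar.
D: 7/3 = 7/3 chords/bar.
Fastest is B at 4 chords/bar.

Phrase B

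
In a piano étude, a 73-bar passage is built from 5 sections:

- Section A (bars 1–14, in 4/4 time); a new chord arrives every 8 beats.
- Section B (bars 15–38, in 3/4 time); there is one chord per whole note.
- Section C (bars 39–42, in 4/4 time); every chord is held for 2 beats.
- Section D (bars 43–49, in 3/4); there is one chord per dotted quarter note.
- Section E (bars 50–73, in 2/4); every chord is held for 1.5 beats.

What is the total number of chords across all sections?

A: 14 bars × 4 beats = 56 beats; 8 beats/chord → 7 chords.
B: 24 bars × 3 beats = 72 beats; 4 beats/chord → 18 chords.
C: 4 bars × 4 beats = 16 beats; 2 beats/chord → 8 chords.
D: 7 bars × 3 beats = 21 beats; 1.5 beats/chord → 14 chords.
E: 24 bars × 2 beats = 48 beats; 1.5 beats/chord → 32 chords.
Total: 7 + 18 + 8 + 14 + 32 = 79.

79 chords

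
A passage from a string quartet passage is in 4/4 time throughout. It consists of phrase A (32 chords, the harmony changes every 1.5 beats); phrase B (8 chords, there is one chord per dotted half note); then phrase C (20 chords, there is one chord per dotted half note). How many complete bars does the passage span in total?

33 bars

A: 32 × 1.5 = 48 beats = 12 bars.
B: 8 × 3 = 24 beats = 6 bars.
C: 20 × 3 = 60 beats = 15 bars.
Total: 12 + 6 + 15 = 33 bars.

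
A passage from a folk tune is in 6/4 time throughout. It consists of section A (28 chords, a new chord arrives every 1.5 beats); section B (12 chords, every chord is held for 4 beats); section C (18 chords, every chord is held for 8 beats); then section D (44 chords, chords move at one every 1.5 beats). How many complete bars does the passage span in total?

50 bars

A: 28 × 1.5 = 42 beats = 7 bars.
B: 12 × 4 = 48 beats = 8 bars.
C: 18 × 8 = 144 beats = 24 bars.
D: 44 × 1.5 = 66 beats = 11 bars.
Total: 7 + 8 + 24 + 11 = 50 bars.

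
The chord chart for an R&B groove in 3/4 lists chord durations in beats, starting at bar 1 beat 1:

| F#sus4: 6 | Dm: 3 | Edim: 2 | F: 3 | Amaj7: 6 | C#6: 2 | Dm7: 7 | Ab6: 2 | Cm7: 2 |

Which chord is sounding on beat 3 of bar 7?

C#6

Beat 3 of bar 7 is beat (7−1)×3 + 3 = 21 overall.
Running totals: F#sus4 ends at 6, Dm ends at 9, Edim ends at 11, F ends at 14, Amaj7 ends at 20, C#6 ends at 22.
Beat 21 falls within C#6.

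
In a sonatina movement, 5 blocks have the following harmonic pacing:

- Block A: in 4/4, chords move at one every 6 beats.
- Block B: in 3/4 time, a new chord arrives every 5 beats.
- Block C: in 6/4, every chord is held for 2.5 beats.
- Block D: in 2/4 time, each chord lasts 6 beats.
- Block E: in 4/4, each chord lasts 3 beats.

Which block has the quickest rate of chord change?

A: each chord is 6 beats in 4/4, so 2/3 per bar.
B: each chord is 5 beats in 3/4, so 0.6 per bar.
C: each chord is 2.5 beats in 6/4, so 2.4 per bar.
D: each chord is 6 beats in 2/4, so 1/3 per bar.
E: each chord is 3 beats in 4/4, so 4/3 per bar.
Fastest is C at 2.4 chords/bar.

Block C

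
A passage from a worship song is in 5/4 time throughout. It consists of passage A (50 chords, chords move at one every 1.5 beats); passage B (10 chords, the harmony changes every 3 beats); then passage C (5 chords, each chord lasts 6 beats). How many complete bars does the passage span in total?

27 bars

A: 50 × 1.5 = 75 beats = 15 bars.
B: 10 × 3 = 30 beats = 6 bars.
C: 5 × 6 = 30 beats = 6 bars.
Total: 15 + 6 + 6 = 27 bars.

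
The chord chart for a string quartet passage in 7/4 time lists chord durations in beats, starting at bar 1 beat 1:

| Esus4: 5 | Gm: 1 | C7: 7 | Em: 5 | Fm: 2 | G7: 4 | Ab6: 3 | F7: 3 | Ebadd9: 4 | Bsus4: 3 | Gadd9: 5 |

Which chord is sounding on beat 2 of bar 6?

Bsus4

Beat 2 of bar 6 is beat (6−1)×7 + 2 = 37 overall.
Running totals: Esus4 ends at 5, Gm ends at 6, C7 ends at 13, Em ends at 18, Fm ends at 20, G7 ends at 24, Ab6 ends at 27, F7 ends at 30, Ebadd9 ends at 34, Bsus4 ends at 37.
Beat 37 falls within Bsus4.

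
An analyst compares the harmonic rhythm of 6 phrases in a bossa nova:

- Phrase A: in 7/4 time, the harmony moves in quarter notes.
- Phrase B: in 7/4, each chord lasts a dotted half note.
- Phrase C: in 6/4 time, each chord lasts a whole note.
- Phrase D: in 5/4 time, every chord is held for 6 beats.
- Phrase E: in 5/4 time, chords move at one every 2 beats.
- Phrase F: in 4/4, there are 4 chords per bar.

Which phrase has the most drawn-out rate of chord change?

A: each chord is 1 beat in 7/4, so 7 per bar.
B: each chord is 3 beats in 7/4, so 7/3 per bar.
C: each chord is 4 beats in 6/4, so 1.5 per bar.
D: each chord is 6 beats in 5/4, so 5/6 per bar.
E: each chord is 2 beats in 5/4, so 2.5 per bar.
F: each chord is 1 beat in 4/4, so 4 per bar.
Slowest is D at 5/6 chords/bar.

Phrase D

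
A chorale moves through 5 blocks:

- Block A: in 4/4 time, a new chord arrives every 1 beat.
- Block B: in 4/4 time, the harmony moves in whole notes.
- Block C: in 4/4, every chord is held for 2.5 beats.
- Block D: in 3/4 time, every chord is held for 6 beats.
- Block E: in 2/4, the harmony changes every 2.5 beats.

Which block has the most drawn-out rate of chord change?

Block D

A: 4 beats/bar ÷ 1 beat/chord = 4 chords/bar.
B: 4 beats/bar ÷ 4 beats/chord = 1 chord/bar.
C: 4 beats/bar ÷ 2.5 beats/chord = 1.6 chords/bar.
D: 3 beats/bar ÷ 6 beats/chord = 0.5 chords/bar.
E: 2 beats/bar ÷ 2.5 beats/chord = 0.8 chords/bar.
Slowest is D at 0.5 chords/bar.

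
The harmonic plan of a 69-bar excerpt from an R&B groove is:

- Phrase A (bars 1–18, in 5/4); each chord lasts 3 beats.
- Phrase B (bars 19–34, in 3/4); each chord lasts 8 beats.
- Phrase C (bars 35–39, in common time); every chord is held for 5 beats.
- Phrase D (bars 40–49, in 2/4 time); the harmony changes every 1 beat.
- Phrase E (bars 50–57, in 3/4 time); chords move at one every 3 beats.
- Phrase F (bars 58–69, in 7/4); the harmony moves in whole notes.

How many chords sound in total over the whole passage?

A: 18·5 = 90 beats, 90/3 = 30 chords.
B: 16·3 = 48 beats, 48/8 = 6 chords.
C: 5·4 = 20 beats, 20/5 = 4 chords.
D: 10·2 = 20 beats, 20/1 = 20 chords.
E: 8·3 = 24 beats, 24/3 = 8 chords.
F: 12·7 = 84 beats, 84/4 = 21 chords.
Total: 30 + 6 + 4 + 20 + 8 + 21 = 89.

89 chords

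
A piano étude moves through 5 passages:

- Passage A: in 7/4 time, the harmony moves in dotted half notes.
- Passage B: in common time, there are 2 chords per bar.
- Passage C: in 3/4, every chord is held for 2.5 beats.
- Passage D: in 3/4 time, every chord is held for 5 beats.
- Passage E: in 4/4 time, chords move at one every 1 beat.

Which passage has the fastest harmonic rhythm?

Passage E

A: 7/3 = 7/3 chords/bar.
B: 4/2 = 2 chords/bar.
C: 3/2.5 = 1.2 chords/bar.
D: 3/5 = 0.6 chords/bar.
E: 4/1 = 4 chords/bar.
Fastest is E at 4 chords/bar.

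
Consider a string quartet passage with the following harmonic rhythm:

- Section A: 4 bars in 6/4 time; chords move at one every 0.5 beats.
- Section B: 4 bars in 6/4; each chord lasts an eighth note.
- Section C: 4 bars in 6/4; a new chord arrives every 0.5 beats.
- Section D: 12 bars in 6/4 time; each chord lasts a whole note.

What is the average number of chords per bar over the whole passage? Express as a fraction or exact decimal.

A: 4 × 6 = 24 beats ÷ 0.5 = 48 chords.
B: 4 × 6 = 24 beats ÷ 0.5 = 48 chords.
C: 4 × 6 = 24 beats ÷ 0.5 = 48 chords.
D: 12 × 6 = 72 beats ÷ 4 = 18 chords.
Overall: 162 chords over 24 bars → 162/24 = 6.75 chords per bar.

6.75 chords per bar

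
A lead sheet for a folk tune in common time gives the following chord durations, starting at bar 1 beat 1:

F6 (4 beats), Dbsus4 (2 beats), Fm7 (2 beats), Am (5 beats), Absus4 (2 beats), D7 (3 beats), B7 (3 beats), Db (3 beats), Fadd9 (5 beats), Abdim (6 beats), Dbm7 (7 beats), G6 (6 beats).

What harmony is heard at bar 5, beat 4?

Beat 4 of bar 5 is beat (5−1)×4 + 4 = 20 overall.
Running totals: F6 ends at 4, Dbsus4 ends at 6, Fm7 ends at 8, Am ends at 13, Absus4 ends at 15, D7 ends at 18, B7 ends at 21.
Beat 20 falls within B7.

B7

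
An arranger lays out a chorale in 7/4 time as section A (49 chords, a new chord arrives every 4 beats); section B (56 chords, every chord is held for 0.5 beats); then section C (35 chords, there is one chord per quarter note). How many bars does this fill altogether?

A: 49 × 4 = 196 beats = 28 bars.
B: 56 × 0.5 = 28 beats = 4 bars.
C: 35 × 1 = 35 beats = 5 bars.
Total: 28 + 4 + 5 = 37 bars.

37 bars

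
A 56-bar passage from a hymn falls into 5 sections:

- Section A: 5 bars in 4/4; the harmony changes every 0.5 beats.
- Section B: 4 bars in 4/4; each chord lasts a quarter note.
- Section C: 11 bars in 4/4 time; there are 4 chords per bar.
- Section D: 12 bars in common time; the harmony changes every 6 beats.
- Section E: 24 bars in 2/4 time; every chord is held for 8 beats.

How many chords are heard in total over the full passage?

114 chords

A: 5 bars × 4 beats = 20 beats; 0.5 beats/chord → 40 chords.
B: 4 bars × 4 beats = 16 beats; 1 beat/chord → 16 chords.
C: 11 bars × 4 beats = 44 beats; 1 beat/chord → 44 chords.
D: 12 bars × 4 beats = 48 beats; 6 beats/chord → 8 chords.
E: 24 bars × 2 beats = 48 beats; 8 beats/chord → 6 chords.
Total: 40 + 16 + 44 + 8 + 6 = 114.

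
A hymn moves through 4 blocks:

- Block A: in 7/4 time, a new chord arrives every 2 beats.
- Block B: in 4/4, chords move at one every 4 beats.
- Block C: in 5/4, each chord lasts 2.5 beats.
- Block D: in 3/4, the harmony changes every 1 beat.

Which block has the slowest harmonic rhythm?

A: 7/2 = 3.5 chords/bar.
B: 4/4 = 1 chord/bar.
C: 5/2.5 = 2 chords/bar.
D: 3/1 = 3 chords/bar.
Slowest is B at 1 chords/bar.

Block B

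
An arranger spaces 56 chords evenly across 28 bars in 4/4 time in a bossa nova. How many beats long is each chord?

2 beats

28 bars × 4 beats/bar = 112 beats total.
112 beats ÷ 56 chords = 2 beats per chord.
(That is a half note.)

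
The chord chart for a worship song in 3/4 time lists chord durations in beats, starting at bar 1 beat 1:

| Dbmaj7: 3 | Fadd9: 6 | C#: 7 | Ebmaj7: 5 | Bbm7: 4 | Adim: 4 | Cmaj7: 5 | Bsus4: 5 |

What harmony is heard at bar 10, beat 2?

Beat 2 of bar 10 is beat (10−1)×3 + 2 = 29 overall.
Running totals: Dbmaj7 ends at 3, Fadd9 ends at 9, C# ends at 16, Ebmaj7 ends at 21, Bbm7 ends at 25, Adim ends at 29.
Beat 29 falls within Adim.

Adim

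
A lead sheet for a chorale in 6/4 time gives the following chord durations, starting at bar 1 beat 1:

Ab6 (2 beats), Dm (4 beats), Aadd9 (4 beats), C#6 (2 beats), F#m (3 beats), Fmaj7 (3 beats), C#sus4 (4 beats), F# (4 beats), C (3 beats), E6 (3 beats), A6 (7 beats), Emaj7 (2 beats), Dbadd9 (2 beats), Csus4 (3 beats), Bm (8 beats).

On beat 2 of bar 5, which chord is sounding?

Beat 2 of bar 5 is beat (5−1)×6 + 2 = 26 overall.
Running totals: Ab6 ends at 2, Dm ends at 6, Aadd9 ends at 10, C#6 ends at 12, F#m ends at 15, Fmaj7 ends at 18, C#sus4 ends at 22, F# ends at 26.
Beat 26 falls within F#.

F#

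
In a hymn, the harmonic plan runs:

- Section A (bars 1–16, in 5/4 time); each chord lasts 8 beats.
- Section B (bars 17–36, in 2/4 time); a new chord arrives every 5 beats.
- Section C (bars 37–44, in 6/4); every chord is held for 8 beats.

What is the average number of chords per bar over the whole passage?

6/11 chords per bar

A: 16 × 5 = 80 beats ÷ 8 = 10 chords.
B: 20 × 2 = 40 beats ÷ 5 = 8 chords.
C: 8 × 6 = 48 beats ÷ 8 = 6 chords.
Overall: 24 chords over 44 bars → 24/44 = 6/11 chords per bar.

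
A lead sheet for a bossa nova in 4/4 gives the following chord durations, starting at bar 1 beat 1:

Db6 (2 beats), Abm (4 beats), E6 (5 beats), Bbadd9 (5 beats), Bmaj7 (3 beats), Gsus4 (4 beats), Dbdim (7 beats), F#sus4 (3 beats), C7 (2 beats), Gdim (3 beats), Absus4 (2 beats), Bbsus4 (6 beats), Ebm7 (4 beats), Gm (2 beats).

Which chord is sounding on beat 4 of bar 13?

Beat 4 of bar 13 is beat (13−1)×4 + 4 = 52 overall.
Running totals: Db6 ends at 2, Abm ends at 6, E6 ends at 11, Bbadd9 ends at 16, Bmaj7 ends at 19, Gsus4 ends at 23, Dbdim ends at 30, F#sus4 ends at 33, C7 ends at 35, Gdim ends at 38, Absus4 ends at 40, Bbsus4 ends at 46, Ebm7 ends at 50, Gm ends at 52.
Beat 52 falls within Gm.

Gm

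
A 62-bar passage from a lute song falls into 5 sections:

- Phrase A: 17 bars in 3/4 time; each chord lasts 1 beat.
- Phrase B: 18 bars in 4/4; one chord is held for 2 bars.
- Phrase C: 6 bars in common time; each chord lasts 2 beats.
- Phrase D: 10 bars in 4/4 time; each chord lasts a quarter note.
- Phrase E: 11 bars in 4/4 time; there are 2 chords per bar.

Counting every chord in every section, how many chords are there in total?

134 chords

A: 17·3 = 51 beats, 51/1 = 51 chords.
B: 18·4 = 72 beats, 72/8 = 9 chords.
C: 6·4 = 24 beats, 24/2 = 12 chords.
D: 10·4 = 40 beats, 40/1 = 40 chords.
E: 11·4 = 44 beats, 44/2 = 22 chords.
Total: 51 + 9 + 12 + 40 + 22 = 134.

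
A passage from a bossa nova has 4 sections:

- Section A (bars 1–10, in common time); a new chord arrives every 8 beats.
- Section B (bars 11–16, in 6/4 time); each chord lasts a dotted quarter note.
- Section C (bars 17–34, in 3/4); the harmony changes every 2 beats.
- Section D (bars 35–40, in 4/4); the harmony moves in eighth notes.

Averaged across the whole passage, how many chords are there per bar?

A: 10 × 4 = 40 beats ÷ 8 = 5 chords.
B: 6 × 6 = 36 beats ÷ 1.5 = 24 chords.
C: 18 × 3 = 54 beats ÷ 2 = 27 chords.
D: 6 × 4 = 24 beats ÷ 0.5 = 48 chords.
Overall: 104 chords over 40 bars → 104/40 = 2.6 chords per bar.

2.6 chords per bar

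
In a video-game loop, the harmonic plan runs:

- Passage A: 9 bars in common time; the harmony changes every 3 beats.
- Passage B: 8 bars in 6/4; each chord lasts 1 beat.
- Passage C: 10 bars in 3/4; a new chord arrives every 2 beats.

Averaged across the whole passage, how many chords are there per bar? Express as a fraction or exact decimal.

A: 9 × 4 = 36 beats ÷ 3 = 12 chords.
B: 8 × 6 = 48 beats ÷ 1 = 48 chords.
C: 10 × 3 = 30 beats ÷ 2 = 15 chords.
Overall: 75 chords over 27 bars → 75/27 = 25/9 chords per bar.

25/9 chords per bar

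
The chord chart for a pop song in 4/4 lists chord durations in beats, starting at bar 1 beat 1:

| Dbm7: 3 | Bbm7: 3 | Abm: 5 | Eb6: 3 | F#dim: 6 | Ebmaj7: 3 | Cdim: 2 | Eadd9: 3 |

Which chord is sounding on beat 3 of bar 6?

Beat 3 of bar 6 is beat (6−1)×4 + 3 = 23 overall.
Running totals: Dbm7 ends at 3, Bbm7 ends at 6, Abm ends at 11, Eb6 ends at 14, F#dim ends at 20, Ebmaj7 ends at 23.
Beat 23 falls within Ebmaj7.

Ebmaj7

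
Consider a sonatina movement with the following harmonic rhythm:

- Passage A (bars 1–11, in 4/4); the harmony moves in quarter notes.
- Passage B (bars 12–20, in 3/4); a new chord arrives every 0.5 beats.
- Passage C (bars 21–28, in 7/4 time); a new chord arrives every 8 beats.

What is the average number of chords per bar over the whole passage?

3.75 chords per bar

A: 11 bars of 4 beats is 44 beats; at 1 beat each that's 44 chords.
B: 9 bars of 3 beats is 27 beats; at 0.5 beats each that's 54 chords.
C: 8 bars of 7 beats is 56 beats; at 8 beats each that's 7 chords.
Overall: 105 chords over 28 bars → 105/28 = 3.75 chords per bar.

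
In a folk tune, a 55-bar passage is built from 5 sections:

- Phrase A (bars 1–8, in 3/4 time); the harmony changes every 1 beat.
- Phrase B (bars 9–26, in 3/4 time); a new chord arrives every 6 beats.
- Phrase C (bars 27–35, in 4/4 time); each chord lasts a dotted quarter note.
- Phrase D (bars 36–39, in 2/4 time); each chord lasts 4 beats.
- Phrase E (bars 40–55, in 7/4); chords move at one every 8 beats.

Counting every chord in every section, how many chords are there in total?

73 chords

A has 24 beats and chords last 1 each, so 24 chords.
B has 54 beats and chords last 6 each, so 9 chords.
C has 36 beats and chords last 1.5 each, so 24 chords.
D has 8 beats and chords last 4 each, so 2 chords.
E has 112 beats and chords last 8 each, so 14 chords.
Total: 24 + 9 + 24 + 2 + 14 = 73.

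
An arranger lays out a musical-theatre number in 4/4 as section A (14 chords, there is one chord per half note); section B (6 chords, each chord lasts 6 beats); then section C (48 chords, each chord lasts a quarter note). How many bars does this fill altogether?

28 bars

A: 14 × 2 = 28 beats = 7 bars.
B: 6 × 6 = 36 beats = 9 bars.
C: 48 × 1 = 48 beats = 12 bars.
Total: 7 + 9 + 12 = 28 bars.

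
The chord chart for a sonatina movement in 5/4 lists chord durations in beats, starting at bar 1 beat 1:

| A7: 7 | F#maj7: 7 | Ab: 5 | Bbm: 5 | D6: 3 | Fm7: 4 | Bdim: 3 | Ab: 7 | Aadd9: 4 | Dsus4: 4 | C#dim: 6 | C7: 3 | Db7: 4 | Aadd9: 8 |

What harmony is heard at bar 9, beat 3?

Beat 3 of bar 9 is beat (9−1)×5 + 3 = 43 overall.
Running totals: A7 ends at 7, F#maj7 ends at 14, Ab ends at 19, Bbm ends at 24, D6 ends at 27, Fm7 ends at 31, Bdim ends at 34, Ab ends at 41, Aadd9 ends at 45.
Beat 43 falls within Aadd9.

Aadd9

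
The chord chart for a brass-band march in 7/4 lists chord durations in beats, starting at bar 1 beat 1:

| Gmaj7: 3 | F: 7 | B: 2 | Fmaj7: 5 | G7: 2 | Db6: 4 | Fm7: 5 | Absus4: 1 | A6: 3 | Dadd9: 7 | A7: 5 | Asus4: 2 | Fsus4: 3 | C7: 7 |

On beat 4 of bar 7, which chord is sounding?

Beat 4 of bar 7 is beat (7−1)×7 + 4 = 46 overall.
Running totals: Gmaj7 ends at 3, F ends at 10, B ends at 12, Fmaj7 ends at 17, G7 ends at 19, Db6 ends at 23, Fm7 ends at 28, Absus4 ends at 29, A6 ends at 32, Dadd9 ends at 39, A7 ends at 44, Asus4 ends at 46.
Beat 46 falls within Asus4.

Asus4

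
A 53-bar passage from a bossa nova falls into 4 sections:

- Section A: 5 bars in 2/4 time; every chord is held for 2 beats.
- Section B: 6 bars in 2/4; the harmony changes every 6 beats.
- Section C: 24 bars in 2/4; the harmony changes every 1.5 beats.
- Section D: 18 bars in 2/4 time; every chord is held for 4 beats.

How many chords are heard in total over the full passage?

A: 5·2 = 10 beats, 10/2 = 5 chords.
B: 6·2 = 12 beats, 12/6 = 2 chords.
C: 24·2 = 48 beats, 48/1.5 = 32 chords.
D: 18·2 = 36 beats, 36/4 = 9 chords.
Total: 5 + 2 + 32 + 9 = 48.

48 chords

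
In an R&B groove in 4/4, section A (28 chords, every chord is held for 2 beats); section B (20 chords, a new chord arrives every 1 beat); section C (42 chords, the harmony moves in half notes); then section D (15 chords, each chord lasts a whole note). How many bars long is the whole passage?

A: 28 × 2 = 56 beats = 14 bars.
B: 20 × 1 = 20 beats = 5 bars.
C: 42 × 2 = 84 beats = 21 bars.
D: 15 × 4 = 60 beats = 15 bars.
Total: 14 + 5 + 21 + 15 = 55 bars.

55 bars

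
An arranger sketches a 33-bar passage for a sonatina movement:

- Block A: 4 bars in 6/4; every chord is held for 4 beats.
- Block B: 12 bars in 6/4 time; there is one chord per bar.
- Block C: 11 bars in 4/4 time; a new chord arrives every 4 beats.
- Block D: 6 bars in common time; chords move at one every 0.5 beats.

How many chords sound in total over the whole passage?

77 chords

A: 4 bars × 6 beats = 24 beats; 4 beats/chord → 6 chords.
B: 12 bars × 6 beats = 72 beats; 6 beats/chord → 12 chords.
C: 11 bars × 4 beats = 44 beats; 4 beats/chord → 11 chords.
D: 6 bars × 4 beats = 24 beats; 0.5 beats/chord → 48 chords.
Total: 6 + 12 + 11 + 48 = 77.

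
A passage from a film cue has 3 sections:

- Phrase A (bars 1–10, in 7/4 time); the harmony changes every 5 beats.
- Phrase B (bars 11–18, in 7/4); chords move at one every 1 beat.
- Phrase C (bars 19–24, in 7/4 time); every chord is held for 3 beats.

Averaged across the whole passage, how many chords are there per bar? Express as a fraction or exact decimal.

A: 10 bars of 7 beats is 70 beats; at 5 beats each that's 14 chords.
B: 8 bars of 7 beats is 56 beats; at 1 beat each that's 56 chords.
C: 6 bars of 7 beats is 42 beats; at 3 beats each that's 14 chords.
Overall: 84 chords over 24 bars → 84/24 = 3.5 chords per bar.

3.5 chords per bar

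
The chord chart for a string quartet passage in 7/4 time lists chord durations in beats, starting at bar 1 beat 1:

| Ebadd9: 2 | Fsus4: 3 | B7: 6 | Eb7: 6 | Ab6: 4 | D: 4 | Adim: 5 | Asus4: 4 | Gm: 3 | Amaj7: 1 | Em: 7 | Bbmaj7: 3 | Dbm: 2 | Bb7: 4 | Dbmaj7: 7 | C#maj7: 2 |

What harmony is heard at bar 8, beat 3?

Beat 3 of bar 8 is beat (8−1)×7 + 3 = 52 overall.
Running totals: Ebadd9 ends at 2, Fsus4 ends at 5, B7 ends at 11, Eb7 ends at 17, Ab6 ends at 21, D ends at 25, Adim ends at 30, Asus4 ends at 34, Gm ends at 37, Amaj7 ends at 38, Em ends at 45, Bbmaj7 ends at 48, Dbm ends at 50, Bb7 ends at 54.
Beat 52 falls within Bb7.

Bb7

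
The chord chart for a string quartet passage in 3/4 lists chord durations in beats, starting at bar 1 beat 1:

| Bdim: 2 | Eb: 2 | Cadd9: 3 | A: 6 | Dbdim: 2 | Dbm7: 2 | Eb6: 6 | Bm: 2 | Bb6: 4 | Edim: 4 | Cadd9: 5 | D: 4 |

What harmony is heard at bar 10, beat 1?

Bb6

Beat 1 of bar 10 is beat (10−1)×3 + 1 = 28 overall.
Running totals: Bdim ends at 2, Eb ends at 4, Cadd9 ends at 7, A ends at 13, Dbdim ends at 15, Dbm7 ends at 17, Eb6 ends at 23, Bm ends at 25, Bb6 ends at 29.
Beat 28 falls within Bb6.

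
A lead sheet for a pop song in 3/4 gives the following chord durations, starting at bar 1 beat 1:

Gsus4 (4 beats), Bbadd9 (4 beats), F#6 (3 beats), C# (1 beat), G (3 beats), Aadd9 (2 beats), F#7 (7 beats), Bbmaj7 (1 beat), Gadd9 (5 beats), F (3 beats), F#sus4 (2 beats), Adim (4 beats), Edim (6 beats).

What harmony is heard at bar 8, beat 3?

F#7

Beat 3 of bar 8 is beat (8−1)×3 + 3 = 24 overall.
Running totals: Gsus4 ends at 4, Bbadd9 ends at 8, F#6 ends at 11, C# ends at 12, G ends at 15, Aadd9 ends at 17, F#7 ends at 24.
Beat 24 falls within F#7.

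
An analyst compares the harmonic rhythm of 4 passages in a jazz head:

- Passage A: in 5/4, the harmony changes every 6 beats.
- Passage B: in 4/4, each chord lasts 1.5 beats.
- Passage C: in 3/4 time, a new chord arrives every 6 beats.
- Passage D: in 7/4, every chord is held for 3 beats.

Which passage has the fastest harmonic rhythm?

Passage B

A: each chord is 6 beats in 5/4, so 5/6 per bar.
B: each chord is 1.5 beats in 4/4, so 8/3 per bar.
C: each chord is 6 beats in 3/4, so 0.5 per bar.
D: each chord is 3 beats in 7/4, so 7/3 per bar.
Fastest is B at 8/3 chords/bar.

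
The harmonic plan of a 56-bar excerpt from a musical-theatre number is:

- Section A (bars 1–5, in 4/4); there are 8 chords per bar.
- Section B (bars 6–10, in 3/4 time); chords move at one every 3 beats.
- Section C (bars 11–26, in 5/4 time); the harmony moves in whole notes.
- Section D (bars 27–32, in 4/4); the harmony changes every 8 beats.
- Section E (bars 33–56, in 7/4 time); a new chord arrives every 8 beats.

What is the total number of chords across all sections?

89 chords

A: 5·4 = 20 beats, 20/0.5 = 40 chords.
B: 5·3 = 15 beats, 15/3 = 5 chords.
C: 16·5 = 80 beats, 80/4 = 20 chords.
D: 6·4 = 24 beats, 24/8 = 3 chords.
E: 24·7 = 168 beats, 168/8 = 21 chords.
Total: 40 + 5 + 20 + 3 + 21 = 89.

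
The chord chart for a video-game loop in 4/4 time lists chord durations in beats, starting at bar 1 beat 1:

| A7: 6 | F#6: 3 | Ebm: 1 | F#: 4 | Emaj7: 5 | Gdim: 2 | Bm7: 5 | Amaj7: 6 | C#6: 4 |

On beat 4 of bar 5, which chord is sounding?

Beat 4 of bar 5 is beat (5−1)×4 + 4 = 20 overall.
Running totals: A7 ends at 6, F#6 ends at 9, Ebm ends at 10, F# ends at 14, Emaj7 ends at 19, Gdim ends at 21.
Beat 20 falls within Gdim.

Gdim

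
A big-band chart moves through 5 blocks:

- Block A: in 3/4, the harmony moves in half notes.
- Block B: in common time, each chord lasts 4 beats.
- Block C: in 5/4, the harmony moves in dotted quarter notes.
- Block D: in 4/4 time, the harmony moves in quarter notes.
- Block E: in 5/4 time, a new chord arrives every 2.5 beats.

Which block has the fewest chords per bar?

Block B

A: 3 beats/bar ÷ 2 beats/chord = 1.5 chords/bar.
B: 4 beats/bar ÷ 4 beats/chord = 1 chord/bar.
C: 5 beats/bar ÷ 1.5 beats/chord = 10/3 chords/bar.
D: 4 beats/bar ÷ 1 beat/chord = 4 chords/bar.
E: 5 beats/bar ÷ 2.5 beats/chord = 2 chords/bar.
Slowest is B at 1 chords/bar.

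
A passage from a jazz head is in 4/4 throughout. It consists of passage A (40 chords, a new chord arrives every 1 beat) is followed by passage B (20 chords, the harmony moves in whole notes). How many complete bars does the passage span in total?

30 bars

A: 40 × 1 = 40 beats = 10 bars.
B: 20 × 4 = 80 beats = 20 bars.
Total: 10 + 20 = 30 bars.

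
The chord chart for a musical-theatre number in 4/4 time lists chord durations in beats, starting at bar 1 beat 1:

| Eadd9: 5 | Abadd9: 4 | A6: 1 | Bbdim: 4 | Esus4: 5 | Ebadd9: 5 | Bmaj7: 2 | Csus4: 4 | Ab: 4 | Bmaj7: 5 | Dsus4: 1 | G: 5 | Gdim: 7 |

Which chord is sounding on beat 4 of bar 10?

Beat 4 of bar 10 is beat (10−1)×4 + 4 = 40 overall.
Running totals: Eadd9 ends at 5, Abadd9 ends at 9, A6 ends at 10, Bbdim ends at 14, Esus4 ends at 19, Ebadd9 ends at 24, Bmaj7 ends at 26, Csus4 ends at 30, Ab ends at 34, Bmaj7 ends at 39, Dsus4 ends at 40.
Beat 40 falls within Dsus4.

Dsus4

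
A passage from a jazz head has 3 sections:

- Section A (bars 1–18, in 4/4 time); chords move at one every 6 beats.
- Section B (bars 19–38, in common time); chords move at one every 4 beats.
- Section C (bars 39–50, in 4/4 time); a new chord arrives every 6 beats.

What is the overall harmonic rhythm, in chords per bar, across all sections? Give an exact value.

A: 18 × 4 = 72 beats ÷ 6 = 12 chords.
B: 20 × 4 = 80 beats ÷ 4 = 20 chords.
C: 12 × 4 = 48 beats ÷ 6 = 8 chords.
Overall: 40 chords over 50 bars → 40/50 = 0.8 chords per bar.

0.8 chords per bar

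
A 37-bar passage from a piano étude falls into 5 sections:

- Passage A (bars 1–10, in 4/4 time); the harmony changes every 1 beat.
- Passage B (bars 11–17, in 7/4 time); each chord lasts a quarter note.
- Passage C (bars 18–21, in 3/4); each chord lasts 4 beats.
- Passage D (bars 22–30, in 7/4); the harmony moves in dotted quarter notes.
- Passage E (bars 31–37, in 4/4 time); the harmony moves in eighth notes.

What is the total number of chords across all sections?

A: 10·4 = 40 beats, 40/1 = 40 chords.
B: 7·7 = 49 beats, 49/1 = 49 chords.
C: 4·3 = 12 beats, 12/4 = 3 chords.
D: 9·7 = 63 beats, 63/1.5 = 42 chords.
E: 7·4 = 28 beats, 28/0.5 = 56 chords.
Total: 40 + 49 + 3 + 42 + 56 = 190.

190 chords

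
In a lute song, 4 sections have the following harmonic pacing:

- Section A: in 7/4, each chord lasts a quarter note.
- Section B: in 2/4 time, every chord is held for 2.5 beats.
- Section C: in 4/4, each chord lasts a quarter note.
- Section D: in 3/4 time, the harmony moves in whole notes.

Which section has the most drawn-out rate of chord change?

A: 7 beats/bar ÷ 1 beat/chord = 7 chords/bar.
B: 2 beats/bar ÷ 2.5 beats/chord = 0.8 chords/bar.
C: 4 beats/bar ÷ 1 beat/chord = 4 chords/bar.
D: 3 beats/bar ÷ 4 beats/chord = 0.75 chords/bar.
Slowest is D at 0.75 chords/bar.

Section D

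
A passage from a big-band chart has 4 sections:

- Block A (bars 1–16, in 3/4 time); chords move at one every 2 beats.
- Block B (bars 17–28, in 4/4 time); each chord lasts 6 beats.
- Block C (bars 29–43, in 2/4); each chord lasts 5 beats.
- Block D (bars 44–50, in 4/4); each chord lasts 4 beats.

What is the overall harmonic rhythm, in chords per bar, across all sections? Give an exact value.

0.9 chords per bar

A: 16 × 3 = 48 beats ÷ 2 = 24 chords.
B: 12 × 4 = 48 beats ÷ 6 = 8 chords.
C: 15 × 2 = 30 beats ÷ 5 = 6 chords.
D: 7 × 4 = 28 beats ÷ 4 = 7 chords.
Overall: 45 chords over 50 bars → 45/50 = 0.9 chords per bar.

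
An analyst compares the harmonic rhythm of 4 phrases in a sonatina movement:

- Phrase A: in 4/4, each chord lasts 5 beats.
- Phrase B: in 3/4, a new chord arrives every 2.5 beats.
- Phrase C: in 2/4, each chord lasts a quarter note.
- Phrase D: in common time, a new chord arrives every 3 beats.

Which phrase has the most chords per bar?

A: 4/5 = 0.8 chords/bar.
B: 3/2.5 = 1.2 chords/bar.
C: 2/1 = 2 chords/bar.
D: 4/3 = 4/3 chords/bar.
Fastest is C at 2 chords/bar.

Phrase C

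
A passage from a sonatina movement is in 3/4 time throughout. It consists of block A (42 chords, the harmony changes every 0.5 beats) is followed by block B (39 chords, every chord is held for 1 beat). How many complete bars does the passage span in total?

A: 42 × 0.5 = 21 beats = 7 bars.
B: 39 × 1 = 39 beats = 13 bars.
Total: 7 + 13 = 20 bars.

20 bars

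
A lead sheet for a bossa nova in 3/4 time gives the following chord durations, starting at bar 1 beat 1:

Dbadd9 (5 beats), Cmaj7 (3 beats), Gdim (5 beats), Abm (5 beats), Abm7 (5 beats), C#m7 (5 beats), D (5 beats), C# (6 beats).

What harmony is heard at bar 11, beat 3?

Beat 3 of bar 11 is beat (11−1)×3 + 3 = 33 overall.
Running totals: Dbadd9 ends at 5, Cmaj7 ends at 8, Gdim ends at 13, Abm ends at 18, Abm7 ends at 23, C#m7 ends at 28, D ends at 33.
Beat 33 falls within D.

D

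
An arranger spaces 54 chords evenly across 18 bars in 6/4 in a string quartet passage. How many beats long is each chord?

18 bars × 6 beats/bar = 108 beats total.
108 beats ÷ 54 chords = 2 beats per chord.
(That is a half note.)

2 beats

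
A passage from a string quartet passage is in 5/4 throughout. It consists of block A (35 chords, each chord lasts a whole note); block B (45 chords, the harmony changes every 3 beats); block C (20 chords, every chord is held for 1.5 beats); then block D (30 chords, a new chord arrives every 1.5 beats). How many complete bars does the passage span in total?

70 bars

A: 35 × 4 = 140 beats = 28 bars.
B: 45 × 3 = 135 beats = 27 bars.
C: 20 × 1.5 = 30 beats = 6 bars.
D: 30 × 1.5 = 45 beats = 9 bars.
Total: 28 + 27 + 6 + 9 = 70 bars.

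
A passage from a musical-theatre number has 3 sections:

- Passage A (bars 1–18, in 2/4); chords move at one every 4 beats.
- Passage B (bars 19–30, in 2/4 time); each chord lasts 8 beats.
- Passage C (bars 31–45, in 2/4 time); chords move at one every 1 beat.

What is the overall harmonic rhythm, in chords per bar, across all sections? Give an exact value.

14/15 chords per bar

A: 18 bars of 2 beats is 36 beats; at 4 beats each that's 9 chords.
B: 12 bars of 2 beats is 24 beats; at 8 beats each that's 3 chords.
C: 15 bars of 2 beats is 30 beats; at 1 beat each that's 30 chords.
Overall: 42 chords over 45 bars → 42/45 = 14/15 chords per bar.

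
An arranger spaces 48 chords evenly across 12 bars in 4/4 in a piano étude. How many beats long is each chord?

1 beat

12 bars × 4 beats/bar = 48 beats total.
48 beats ÷ 48 chords = 1 beats per chord.
(That is a quarter note.)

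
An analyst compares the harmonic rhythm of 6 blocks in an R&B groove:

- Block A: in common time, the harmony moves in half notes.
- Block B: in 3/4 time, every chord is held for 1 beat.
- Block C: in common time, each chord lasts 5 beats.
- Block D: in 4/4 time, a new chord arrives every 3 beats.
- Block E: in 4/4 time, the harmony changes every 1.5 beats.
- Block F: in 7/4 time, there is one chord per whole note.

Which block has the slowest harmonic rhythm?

Block C

A: 4/2 = 2 chords/bar.
B: 3/1 = 3 chords/bar.
C: 4/5 = 0.8 chords/bar.
D: 4/3 = 4/3 chords/bar.
E: 4/1.5 = 8/3 chords/bar.
F: 7/4 = 1.75 chords/bar.
Slowest is C at 0.8 chords/bar.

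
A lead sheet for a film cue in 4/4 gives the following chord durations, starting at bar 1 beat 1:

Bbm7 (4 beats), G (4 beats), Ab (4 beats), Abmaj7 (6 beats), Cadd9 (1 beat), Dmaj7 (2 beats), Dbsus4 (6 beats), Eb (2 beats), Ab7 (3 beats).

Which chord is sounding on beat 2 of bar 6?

Dbsus4

Beat 2 of bar 6 is beat (6−1)×4 + 2 = 22 overall.
Running totals: Bbm7 ends at 4, G ends at 8, Ab ends at 12, Abmaj7 ends at 18, Cadd9 ends at 19, Dmaj7 ends at 21, Dbsus4 ends at 27.
Beat 22 falls within Dbsus4.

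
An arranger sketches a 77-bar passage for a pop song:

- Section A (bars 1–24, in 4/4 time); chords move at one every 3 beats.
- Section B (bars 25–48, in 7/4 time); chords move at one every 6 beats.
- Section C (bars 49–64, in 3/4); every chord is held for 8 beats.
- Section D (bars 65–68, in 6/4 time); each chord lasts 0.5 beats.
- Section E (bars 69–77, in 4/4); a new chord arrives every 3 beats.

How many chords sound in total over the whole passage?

126 chords

A: 24·4 = 96 beats, 96/3 = 32 chords.
B: 24·7 = 168 beats, 168/6 = 28 chords.
C: 16·3 = 48 beats, 48/8 = 6 chords.
D: 4·6 = 24 beats, 24/0.5 = 48 chords.
E: 9·4 = 36 beats, 36/3 = 12 chords.
Total: 32 + 28 + 6 + 48 + 12 = 126.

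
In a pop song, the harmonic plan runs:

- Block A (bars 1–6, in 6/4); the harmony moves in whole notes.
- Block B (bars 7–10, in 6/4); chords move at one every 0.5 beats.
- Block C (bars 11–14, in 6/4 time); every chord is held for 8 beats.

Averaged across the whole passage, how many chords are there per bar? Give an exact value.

30/7 chords per bar

A: 6 × 6 = 36 beats ÷ 4 = 9 chords.
B: 4 × 6 = 24 beats ÷ 0.5 = 48 chords.
C: 4 × 6 = 24 beats ÷ 8 = 3 chords.
Overall: 60 chords over 14 bars → 60/14 = 30/7 chords per bar.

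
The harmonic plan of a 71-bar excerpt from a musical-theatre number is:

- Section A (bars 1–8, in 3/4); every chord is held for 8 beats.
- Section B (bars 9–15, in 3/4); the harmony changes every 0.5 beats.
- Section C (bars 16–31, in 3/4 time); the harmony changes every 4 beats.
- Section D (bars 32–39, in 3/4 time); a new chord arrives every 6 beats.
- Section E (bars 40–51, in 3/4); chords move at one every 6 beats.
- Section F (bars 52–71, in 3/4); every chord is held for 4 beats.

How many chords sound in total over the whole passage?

82 chords

A has 24 beats and chords last 8 each, so 3 chords.
B has 21 beats and chords last 0.5 each, so 42 chords.
C has 48 beats and chords last 4 each, so 12 chords.
D has 24 beats and chords last 6 each, so 4 chords.
E has 36 beats and chords last 6 each, so 6 chords.
F has 60 beats and chords last 4 each, so 15 chords.
Total: 3 + 42 + 12 + 4 + 6 + 15 = 82.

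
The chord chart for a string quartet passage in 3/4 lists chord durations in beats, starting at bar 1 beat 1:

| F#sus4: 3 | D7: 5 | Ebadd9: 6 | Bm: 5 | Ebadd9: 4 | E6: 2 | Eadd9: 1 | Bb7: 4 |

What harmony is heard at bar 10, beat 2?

Beat 2 of bar 10 is beat (10−1)×3 + 2 = 29 overall.
Running totals: F#sus4 ends at 3, D7 ends at 8, Ebadd9 ends at 14, Bm ends at 19, Ebadd9 ends at 23, E6 ends at 25, Eadd9 ends at 26, Bb7 ends at 30.
Beat 29 falls within Bb7.

Bb7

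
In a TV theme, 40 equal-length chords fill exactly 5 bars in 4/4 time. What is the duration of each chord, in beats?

5 bars × 4 beats/bar = 20 beats total.
20 beats ÷ 40 chords = 0.5 beats per chord.
(That is an eighth note.)

0.5 beats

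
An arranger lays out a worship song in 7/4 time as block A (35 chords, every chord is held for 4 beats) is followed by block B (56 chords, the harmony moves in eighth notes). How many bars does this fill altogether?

24 bars

A: 35 × 4 = 140 beats = 20 bars.
B: 56 × 0.5 = 28 beats = 4 bars.
Total: 20 + 4 = 24 bars.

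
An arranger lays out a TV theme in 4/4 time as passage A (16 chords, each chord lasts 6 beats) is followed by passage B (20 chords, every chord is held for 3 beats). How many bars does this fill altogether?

39 bars

A: 16 × 6 = 96 beats = 24 bars.
B: 20 × 3 = 60 beats = 15 bars.
Total: 24 + 15 = 39 bars.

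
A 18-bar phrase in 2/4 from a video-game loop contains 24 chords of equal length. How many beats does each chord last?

1.5 beats

18 bars × 2 beats/bar = 36 beats total.
36 beats ÷ 24 chords = 1.5 beats per chord.
(That is a dotted quarter note.)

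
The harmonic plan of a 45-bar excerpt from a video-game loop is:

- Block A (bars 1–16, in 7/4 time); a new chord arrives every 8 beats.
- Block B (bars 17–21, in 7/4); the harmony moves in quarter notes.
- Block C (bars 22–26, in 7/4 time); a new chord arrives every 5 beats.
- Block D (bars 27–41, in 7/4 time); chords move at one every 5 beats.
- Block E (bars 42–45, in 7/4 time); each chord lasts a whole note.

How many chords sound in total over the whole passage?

A has 112 beats and chords last 8 each, so 14 chords.
B has 35 beats and chords last 1 each, so 35 chords.
C has 35 beats and chords last 5 each, so 7 chords.
D has 105 beats and chords last 5 each, so 21 chords.
E has 28 beats and chords last 4 each, so 7 chords.
Total: 14 + 35 + 7 + 21 + 7 = 84.

84 chords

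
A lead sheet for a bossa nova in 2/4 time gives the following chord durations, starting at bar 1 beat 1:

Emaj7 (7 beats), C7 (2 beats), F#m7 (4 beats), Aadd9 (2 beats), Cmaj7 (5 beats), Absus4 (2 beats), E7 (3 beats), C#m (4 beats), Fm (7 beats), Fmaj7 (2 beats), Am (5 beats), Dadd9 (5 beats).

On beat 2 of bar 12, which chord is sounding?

Beat 2 of bar 12 is beat (12−1)×2 + 2 = 24 overall.
Running totals: Emaj7 ends at 7, C7 ends at 9, F#m7 ends at 13, Aadd9 ends at 15, Cmaj7 ends at 20, Absus4 ends at 22, E7 ends at 25.
Beat 24 falls within E7.

E7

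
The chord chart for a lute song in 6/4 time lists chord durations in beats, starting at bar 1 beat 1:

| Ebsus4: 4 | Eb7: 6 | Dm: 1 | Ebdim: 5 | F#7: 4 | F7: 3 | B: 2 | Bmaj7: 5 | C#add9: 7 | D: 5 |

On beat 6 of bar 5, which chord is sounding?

Beat 6 of bar 5 is beat (5−1)×6 + 6 = 30 overall.
Running totals: Ebsus4 ends at 4, Eb7 ends at 10, Dm ends at 11, Ebdim ends at 16, F#7 ends at 20, F7 ends at 23, B ends at 25, Bmaj7 ends at 30.
Beat 30 falls within Bmaj7.

Bmaj7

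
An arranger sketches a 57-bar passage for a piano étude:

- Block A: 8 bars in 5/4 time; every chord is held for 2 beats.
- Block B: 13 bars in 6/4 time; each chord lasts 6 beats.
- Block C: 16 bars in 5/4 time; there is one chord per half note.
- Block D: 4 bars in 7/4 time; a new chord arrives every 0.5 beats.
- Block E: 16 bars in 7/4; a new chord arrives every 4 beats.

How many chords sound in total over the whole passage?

157 chords

A: 8·5 = 40 beats, 40/2 = 20 chords.
B: 13·6 = 78 beats, 78/6 = 13 chords.
C: 16·5 = 80 beats, 80/2 = 40 chords.
D: 4·7 = 28 beats, 28/0.5 = 56 chords.
E: 16·7 = 112 beats, 112/4 = 28 chords.
Total: 20 + 13 + 40 + 56 + 28 = 157.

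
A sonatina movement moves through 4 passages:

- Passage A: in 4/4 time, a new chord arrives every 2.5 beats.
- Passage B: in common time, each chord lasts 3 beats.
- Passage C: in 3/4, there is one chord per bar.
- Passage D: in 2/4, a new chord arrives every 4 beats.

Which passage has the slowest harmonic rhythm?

A: each chord is 2.5 beats in 4/4, so 1.6 per bar.
B: each chord is 3 beats in 4/4, so 4/3 per bar.
C: each chord is 3 beats in 3/4, so 1 per bar.
D: each chord is 4 beats in 2/4, so 0.5 per bar.
Slowest is D at 0.5 chords/bar.

Passage D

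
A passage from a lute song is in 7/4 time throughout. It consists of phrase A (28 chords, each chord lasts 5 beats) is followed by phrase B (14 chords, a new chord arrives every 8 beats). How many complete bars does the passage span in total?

36 bars

A: 28 × 5 = 140 beats = 20 bars.
B: 14 × 8 = 112 beats = 16 bars.
Total: 20 + 16 = 36 bars.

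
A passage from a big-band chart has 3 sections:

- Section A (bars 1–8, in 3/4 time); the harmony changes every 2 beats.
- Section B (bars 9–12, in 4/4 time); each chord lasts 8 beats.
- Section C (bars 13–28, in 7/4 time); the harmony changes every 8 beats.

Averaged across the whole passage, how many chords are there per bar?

1 chords per bar

A: 8 bars of 3 beats is 24 beats; at 2 beats each that's 12 chords.
B: 4 bars of 4 beats is 16 beats; at 8 beats each that's 2 chords.
C: 16 bars of 7 beats is 112 beats; at 8 beats each that's 14 chords.
Overall: 28 chords over 28 bars → 28/28 = 1 chords per bar.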